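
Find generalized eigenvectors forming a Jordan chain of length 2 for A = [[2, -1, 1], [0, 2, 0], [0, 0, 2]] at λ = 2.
We seek v_1 ∈ ker((A - 2I)^2) \ ker(A - 2I), then set v_{i+1} = (A - 2I) v_i.

One such chain is v_1 = [[-2, 2, 3]]^T, v_2 = [[1, 0, 0]]^T. Check: (A - 2I) v_2 = [[0, 0, 0]]^T = 0.

v_1 = [[-2, 2, 3]]^T, v_2 = [[1, 0, 0]]^T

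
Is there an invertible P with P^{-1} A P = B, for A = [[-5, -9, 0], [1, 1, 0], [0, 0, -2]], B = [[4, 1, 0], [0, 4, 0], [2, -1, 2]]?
trace(A) = -6 but trace(B) = 10. The trace is a similarity invariant, so A and B are not similar.

No.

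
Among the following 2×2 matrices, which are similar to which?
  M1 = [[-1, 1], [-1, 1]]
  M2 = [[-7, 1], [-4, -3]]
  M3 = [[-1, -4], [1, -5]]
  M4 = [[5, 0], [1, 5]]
4 classes: {M1}, {M2}, {M3}, {M4}

Characteristic polynomials: χ_{M1} = x^2, χ_{M2} = (x + 5)^2, χ_{M3} = (x + 3)^2, χ_{M4} = (x - 5)^2.

{M1}: invariant factors x^2.

{M2}: invariant factors (x + 5)^2.

{M3}: invariant factors (x + 3)^2.

{M4}: invariant factors (x - 5)^2.

Matrices are similar if and only if their invariant-factor lists agree; the partition into similarity classes is {M1}, {M2}, {M3}, {M4}.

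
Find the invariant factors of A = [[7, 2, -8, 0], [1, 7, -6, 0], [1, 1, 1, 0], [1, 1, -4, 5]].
x - 5, (x - 5)^3

The Jordan structure of A has elementary divisors (x - 5)^3, (x - 5). Arranging the block sizes at each eigenvalue in decreasing order and taking row products gives the invariant factors.

Invariant factors (smallest first, each dividing the next): x - 5, (x - 5)^3.

Check: the last factor (x - 5)^3 is the minimal polynomial, and the product (x - 5)^4 is the characteristic polynomial.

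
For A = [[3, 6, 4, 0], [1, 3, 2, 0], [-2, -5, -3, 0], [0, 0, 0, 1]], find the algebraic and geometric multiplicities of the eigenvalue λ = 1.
algebraic multiplicity 4, geometric multiplicity 2

The characteristic polynomial is (x - 1)^4, so the factor x - 1 appears with exponent 4: the algebraic multiplicity is 4.

rank(A - I) = 2, so the eigenspace has dimension 4 - 2 = 2: the geometric multiplicity is 2.

Since 2 < 4, A is not diagonalizable.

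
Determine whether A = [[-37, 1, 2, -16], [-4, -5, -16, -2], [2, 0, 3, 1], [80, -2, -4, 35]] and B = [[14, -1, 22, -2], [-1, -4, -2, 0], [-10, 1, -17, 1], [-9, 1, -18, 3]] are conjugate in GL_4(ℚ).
Two matrices over a field are similar if and only if they have the same invariant factors.

Both A and B have characteristic polynomial (x - 3)^2(x + 5)^2 and minimal polynomial (x - 3)^2(x + 5)^2. Computing further, both have invariant factors (x - 3)^2(x + 5)^2. Hence A and B are similar.

Yes.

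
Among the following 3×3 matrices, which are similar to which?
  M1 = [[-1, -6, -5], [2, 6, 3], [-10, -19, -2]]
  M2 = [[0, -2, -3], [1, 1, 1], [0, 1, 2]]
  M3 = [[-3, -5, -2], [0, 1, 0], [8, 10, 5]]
Characteristic polynomials: χ_{M1} = (x - 1)^3, χ_{M2} = (x - 1)^3, χ_{M3} = (x - 1)^3.

{M1, M2}: invariant factors (x - 1)^3.

{M3}: invariant factors x - 1, (x - 1)^2.

Matrices are similar if and only if their invariant-factor lists agree; the partition into similarity classes is {M1, M2}, {M3}.

2 classes: {M1, M2}, {M3}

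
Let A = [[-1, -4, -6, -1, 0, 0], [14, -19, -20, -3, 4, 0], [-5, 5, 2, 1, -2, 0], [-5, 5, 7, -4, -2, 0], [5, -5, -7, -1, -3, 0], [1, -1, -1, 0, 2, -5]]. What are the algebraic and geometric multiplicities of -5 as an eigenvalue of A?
algebraic multiplicity 6, geometric multiplicity 4

The characteristic polynomial is (x + 5)^6, so the factor x + 5 appears with exponent 6: the algebraic multiplicity is 6.

rank(A + 5I) = 2, so the eigenspace has dimension 6 - 2 = 4: the geometric multiplicity is 4.

Since 4 < 6, A is not diagonalizable.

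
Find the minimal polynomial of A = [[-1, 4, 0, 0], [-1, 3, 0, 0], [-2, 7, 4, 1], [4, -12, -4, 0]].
The characteristic polynomial factors as (x - 2)^2(x - 1)^2. The minimal polynomial is ∏(x - λ)^{k_λ} where k_λ is the size of the largest Jordan block at λ.

For λ = 1: rank(A - I) = 3, and the largest Jordan block has size 2 (the smallest k with rank((A - I)^k) = rank((A - I)^(k+1))).
For λ = 2: rank(A - 2I) = 3, and the largest Jordan block has size 2 (the smallest k with rank((A - 2I)^k) = rank((A - 2I)^(k+1))).

So m_A(x) = (x - 2)^2(x - 1)^2.

m_A(x) = (x - 2)^2(x - 1)^2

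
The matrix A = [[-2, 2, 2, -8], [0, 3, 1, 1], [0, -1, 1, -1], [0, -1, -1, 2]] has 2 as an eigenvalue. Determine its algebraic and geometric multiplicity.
algebraic multiplicity 3, geometric multiplicity 1

The characteristic polynomial is (x - 2)^3(x + 2), so the factor x - 2 appears with exponent 3: the algebraic multiplicity is 3.

rank(A - 2I) = 3, so the eigenspace has dimension 4 - 3 = 1: the geometric multiplicity is 1.

Since 1 < 3, A is not diagonalizable.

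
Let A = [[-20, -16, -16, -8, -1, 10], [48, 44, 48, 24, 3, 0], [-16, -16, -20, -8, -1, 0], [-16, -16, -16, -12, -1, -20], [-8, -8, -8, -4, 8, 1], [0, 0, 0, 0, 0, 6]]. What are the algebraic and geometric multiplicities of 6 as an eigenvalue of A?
The characteristic polynomial is (x - 6)^3(x + 4)^3, so the factor x - 6 appears with exponent 3: the algebraic multiplicity is 3.

rank(A - 6I) = 5, so the eigenspace has dimension 6 - 5 = 1: the geometric multiplicity is 1.

Since 1 < 3, A is not diagonalizable.

algebraic multiplicity 3, geometric multiplicity 1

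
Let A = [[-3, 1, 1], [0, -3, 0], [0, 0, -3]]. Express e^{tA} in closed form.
A has Jordan form J = [[-3, 1, 0], [0, -3, 0], [0, 0, -3]] with A = PJP^{-1}, so e^{tA} = P e^{tJ} P^{-1}.

For a Jordan block J_k(λ), e^{tJ_k(λ)} = e^{λt} · (I + tN + t^2 N^2/2! + ... + t^{k-1} N^{k-1}/(k-1)!) where N is the nilpotent superdiagonal part.

Assembling the blocks and conjugating back gives the entries of e^{tA} as shown above.

e^{tA} = [[e^{-3*t}, t*e^{-3*t}, t*e^{-3*t}], [0, e^{-3*t}, 0], [0, 0, e^{-3*t}]]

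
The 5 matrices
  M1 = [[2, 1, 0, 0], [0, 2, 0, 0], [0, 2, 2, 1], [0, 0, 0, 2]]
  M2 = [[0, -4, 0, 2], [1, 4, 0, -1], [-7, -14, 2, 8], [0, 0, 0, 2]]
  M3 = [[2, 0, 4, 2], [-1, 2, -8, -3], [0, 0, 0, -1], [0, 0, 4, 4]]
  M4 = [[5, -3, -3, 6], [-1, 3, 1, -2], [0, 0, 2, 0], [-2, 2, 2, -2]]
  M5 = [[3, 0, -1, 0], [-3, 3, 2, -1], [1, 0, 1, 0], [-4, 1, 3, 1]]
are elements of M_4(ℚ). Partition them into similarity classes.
2 classes: {M1, M2, M3, M5}, {M4}

Characteristic polynomials: χ_{M1} = (x - 2)^4, χ_{M2} = (x - 2)^4, χ_{M3} = (x - 2)^4, χ_{M4} = (x - 2)^4, χ_{M5} = (x - 2)^4.

{M1, M2, M3, M5}: invariant factors (x - 2)^2, (x - 2)^2.

{M4}: invariant factors x - 2, x - 2, (x - 2)^2.

Matrices are similar if and only if their invariant-factor lists agree; the partition into similarity classes is {M1, M2, M3, M5}, {M4}.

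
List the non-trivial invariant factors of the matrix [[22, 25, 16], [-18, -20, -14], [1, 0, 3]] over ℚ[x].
x^2(x - 5)

The Jordan structure of A has elementary divisors x^2, (x - 5). Arranging the block sizes at each eigenvalue in decreasing order and taking row products gives the invariant factors.

Invariant factors (smallest first, each dividing the next): x^2(x - 5).

Check: the last factor x^2(x - 5) is the minimal polynomial, and the product x^2(x - 5) is the characteristic polynomial.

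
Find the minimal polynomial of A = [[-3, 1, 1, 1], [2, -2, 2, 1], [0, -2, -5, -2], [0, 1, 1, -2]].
The characteristic polynomial factors as (x + 3)^4. The minimal polynomial is ∏(x - λ)^{k_λ} where k_λ is the size of the largest Jordan block at λ.

For λ = -3: rank(A + 3I) = 2, and the largest Jordan block has size 3 (the smallest k with rank((A + 3I)^k) = rank((A + 3I)^(k+1))).

So m_A(x) = (x + 3)^3.

m_A(x) = (x + 3)^3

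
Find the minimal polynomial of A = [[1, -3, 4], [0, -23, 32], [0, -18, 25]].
m_A(x) = (x - 1)^2

The characteristic polynomial factors as (x - 1)^3. The minimal polynomial is ∏(x - λ)^{k_λ} where k_λ is the size of the largest Jordan block at λ.

For λ = 1: rank(A - I) = 1, and the largest Jordan block has size 2 (the smallest k with rank((A - I)^k) = rank((A - I)^(k+1))).

So m_A(x) = (x - 1)^2.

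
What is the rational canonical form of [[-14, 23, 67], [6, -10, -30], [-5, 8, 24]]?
R = [[0, 0, 4], [1, 0, -1], [0, 1, 0]]

The invariant factors of A (the non-unit diagonal entries of the Smith normal form of xI - A over ℚ[x]) are x^3 + x - 4, each dividing the next. The characteristic polynomial is their product, x^3 + x - 4.

The rational canonical form is the block-diagonal matrix of companion matrices C(f_i):
R = [[0, 0, 4], [1, 0, -1], [0, 1, 0]].

Note the characteristic polynomial does not split into linear factors over ℚ, so A has no Jordan form over ℚ; the rational canonical form exists over any field.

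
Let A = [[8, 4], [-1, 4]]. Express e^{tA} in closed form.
e^{tA} = [[(2*t + 1)*e^{6*t}, 4*t*e^{6*t}], [-t*e^{6*t}, (1 - 2*t)*e^{6*t}]]

A has Jordan form J = [[6, 1], [0, 6]] with A = PJP^{-1}, so e^{tA} = P e^{tJ} P^{-1}.

For a Jordan block J_k(λ), e^{tJ_k(λ)} = e^{λt} · (I + tN + t^2 N^2/2! + ... + t^{k-1} N^{k-1}/(k-1)!) where N is the nilpotent superdiagonal part.

Assembling the blocks and conjugating back gives the entries of e^{tA} as shown above.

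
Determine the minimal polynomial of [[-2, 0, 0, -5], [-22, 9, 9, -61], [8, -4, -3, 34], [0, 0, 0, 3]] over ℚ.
The characteristic polynomial factors as (x - 3)^3(x + 2). The minimal polynomial is ∏(x - λ)^{k_λ} where k_λ is the size of the largest Jordan block at λ.

For λ = -2: rank(A + 2I) = 3, and the largest Jordan block has size 1 (the smallest k with rank((A + 2I)^k) = rank((A + 2I)^(k+1))).
For λ = 3: rank(A - 3I) = 2, and the largest Jordan block has size 2 (the smallest k with rank((A - 3I)^k) = rank((A - 3I)^(k+1))).

So m_A(x) = (x - 3)^2(x + 2).

m_A(x) = (x - 3)^2(x + 2)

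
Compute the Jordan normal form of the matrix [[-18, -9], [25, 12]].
The characteristic polynomial is det(xI - A) = (x + 3)^2, so the eigenvalues are -3 (algebraic multiplicity 2).

For λ = -3: rank(A + 3I) = 1, rank((A + 3I)^2) = 0. The eigenspace has dimension 2 - 1 = 1, so there is 1 Jordan block; the rank sequence gives block sizes [2].

Assembling the blocks gives the Jordan form J above.

J = [[-3, 1], [0, -3]]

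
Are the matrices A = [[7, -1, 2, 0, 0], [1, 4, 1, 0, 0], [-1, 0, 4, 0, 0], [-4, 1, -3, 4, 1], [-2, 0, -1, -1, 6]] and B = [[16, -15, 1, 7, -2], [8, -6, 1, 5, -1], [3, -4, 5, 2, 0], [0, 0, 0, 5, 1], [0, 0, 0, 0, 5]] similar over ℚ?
Yes.

Two matrices over a field are similar if and only if they have the same invariant factors.

Both A and B have characteristic polynomial (x - 5)^5 and minimal polynomial (x - 5)^3. Computing further, both have invariant factors (x - 5)^2, (x - 5)^3. Hence A and B are similar.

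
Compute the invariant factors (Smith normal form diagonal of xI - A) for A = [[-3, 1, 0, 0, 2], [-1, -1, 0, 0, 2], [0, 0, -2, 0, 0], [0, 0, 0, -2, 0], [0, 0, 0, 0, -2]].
The Jordan structure of A has elementary divisors (x + 2)^2, (x + 2), (x + 2), (x + 2). Arranging the block sizes at each eigenvalue in decreasing order and taking row products gives the invariant factors.

Invariant factors (smallest first, each dividing the next): x + 2, x + 2, x + 2, (x + 2)^2.

Check: the last factor (x + 2)^2 is the minimal polynomial, and the product (x + 2)^5 is the characteristic polynomial.

x + 2, x + 2, x + 2, (x + 2)^2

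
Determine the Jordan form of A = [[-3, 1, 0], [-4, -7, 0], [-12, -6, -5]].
J = [[-5, 1, 0], [0, -5, 0], [0, 0, -5]]

The characteristic polynomial is det(xI - A) = (x + 5)^3, so the eigenvalues are -5 (algebraic multiplicity 3).

For λ = -5: rank(A + 5I) = 1, rank((A + 5I)^2) = 0. The eigenspace has dimension 3 - 1 = 2, so there are 2 Jordan blocks; the rank sequence gives block sizes [2, 1].

Assembling the blocks gives the Jordan form J above.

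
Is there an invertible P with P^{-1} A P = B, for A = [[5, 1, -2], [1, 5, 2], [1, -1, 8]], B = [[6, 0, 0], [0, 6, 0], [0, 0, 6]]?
No.

Both have characteristic polynomial (x - 6)^3, but the minimal polynomial of A is (x - 6)^2 while the minimal polynomial of B is x - 6. The minimal polynomial is a similarity invariant, so A and B are not similar.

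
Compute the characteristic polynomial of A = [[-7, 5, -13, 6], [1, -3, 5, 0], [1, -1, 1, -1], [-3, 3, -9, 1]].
xI - A = [[x + 7, -5, 13, -6], [-1, x + 3, -5, 0], [-1, 1, x - 1, 1], [3, -3, 9, x - 1]].

Expanding det(xI - A) along the first row:
det(xI - A) = + (x + 7)·det([[x + 3, -5, 0], [1, x - 1, 1], [-3, 9, x - 1]]) - (-5)·det([[-1, -5, 0], [-1, x - 1, 1], [3, 9, x - 1]]) + (13)·det([[-1, x + 3, 0], [-1, 1, 1], [3, -3, x - 1]]) - (-6)·det([[-1, x + 3, -5], [-1, 1, x - 1], [3, -3, 9]]).

Evaluating gives χ_A(x) = x^4 + 8x^3 + 24x^2 + 32x + 16 = (x + 2)^4.

χ_A(x) = (x + 2)^4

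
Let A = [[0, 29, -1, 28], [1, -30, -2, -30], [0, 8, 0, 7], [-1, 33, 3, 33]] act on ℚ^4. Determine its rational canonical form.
R = [[0, 0, 0, 24], [1, 0, 0, -28], [0, 1, 0, 6], [0, 0, 1, 3]]

The invariant factors of A (the non-unit diagonal entries of the Smith normal form of xI - A over ℚ[x]) are (x - 2)^3(x + 3), each dividing the next. The characteristic polynomial is their product, (x - 2)^3(x + 3).

The rational canonical form is the block-diagonal matrix of companion matrices C(f_i):
R = [[0, 0, 0, 24], [1, 0, 0, -28], [0, 1, 0, 6], [0, 0, 1, 3]].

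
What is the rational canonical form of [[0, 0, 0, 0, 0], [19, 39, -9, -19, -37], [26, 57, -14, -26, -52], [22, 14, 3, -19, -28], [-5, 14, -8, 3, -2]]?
R = [[0, 0, 0, 0, 0], [1, 0, 0, 0, -9], [0, 1, 0, 0, 12], [0, 0, 1, 0, -10], [0, 0, 0, 1, 4]]

The invariant factors of A (the non-unit diagonal entries of the Smith normal form of xI - A over ℚ[x]) are x(x^2 - 2x + 3)^2, each dividing the next. The characteristic polynomial is their product, x(x^2 - 2x + 3)^2.

The rational canonical form is the block-diagonal matrix of companion matrices C(f_i):
R = [[0, 0, 0, 0, 0], [1, 0, 0, 0, -9], [0, 1, 0, 0, 12], [0, 0, 1, 0, -10], [0, 0, 0, 1, 4]].

Note the characteristic polynomial does not split into linear factors over ℚ, so A has no Jordan form over ℚ; the rational canonical form exists over any field.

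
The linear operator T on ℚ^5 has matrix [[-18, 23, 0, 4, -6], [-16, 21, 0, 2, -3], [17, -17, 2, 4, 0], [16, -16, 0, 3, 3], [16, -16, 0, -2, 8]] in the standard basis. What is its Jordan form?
The characteristic polynomial is det(xI - A) = (x - 5)^2(x - 2)^3, so the eigenvalues are 2 (algebraic multiplicity 3), 5 (algebraic multiplicity 2).

For λ = 2: rank(A - 2I) = 4, rank((A - 2I)^2) = 3, rank((A - 2I)^3) = 2. The eigenspace has dimension 5 - 4 = 1, so there is 1 Jordan block; the rank sequence gives block sizes [3].

For λ = 5: rank(A - 5I) = 3. The eigenspace has dimension 5 - 3 = 2, so there are 2 Jordan blocks; the rank sequence gives block sizes [1, 1].

Assembling the blocks gives the Jordan form J above.

J = [[2, 1, 0, 0, 0], [0, 2, 1, 0, 0], [0, 0, 2, 0, 0], [0, 0, 0, 5, 0], [0, 0, 0, 0, 5]]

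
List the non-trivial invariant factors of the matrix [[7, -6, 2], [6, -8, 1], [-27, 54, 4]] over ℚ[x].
The Jordan structure of A has elementary divisors (x + 5), (x - 4)^2. Arranging the block sizes at each eigenvalue in decreasing order and taking row products gives the invariant factors.

Invariant factors (smallest first, each dividing the next): (x - 4)^2(x + 5).

Check: the last factor (x - 4)^2(x + 5) is the minimal polynomial, and the product (x - 4)^2(x + 5) is the characteristic polynomial.

(x - 4)^2(x + 5)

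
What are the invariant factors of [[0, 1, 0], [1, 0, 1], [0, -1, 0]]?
The Jordan structure of A has elementary divisors x^3. Arranging the block sizes at each eigenvalue in decreasing order and taking row products gives the invariant factors.

Invariant factors (smallest first, each dividing the next): x^3.

Check: the last factor x^3 is the minimal polynomial, and the product x^3 is the characteristic polynomial.

x^3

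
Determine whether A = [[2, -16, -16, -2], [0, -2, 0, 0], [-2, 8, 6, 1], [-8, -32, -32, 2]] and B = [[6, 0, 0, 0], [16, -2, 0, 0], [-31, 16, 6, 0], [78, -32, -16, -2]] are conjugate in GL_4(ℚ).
Yes.

Two matrices over a field are similar if and only if they have the same invariant factors.

Both A and B have characteristic polynomial (x - 6)^2(x + 2)^2 and minimal polynomial (x - 6)^2(x + 2). Computing further, both have invariant factors x + 2, (x - 6)^2(x + 2). Hence A and B are similar.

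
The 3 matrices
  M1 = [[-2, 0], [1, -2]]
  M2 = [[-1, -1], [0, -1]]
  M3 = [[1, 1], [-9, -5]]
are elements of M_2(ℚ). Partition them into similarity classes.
2 classes: {M1, M3}, {M2}

Characteristic polynomials: χ_{M1} = (x + 2)^2, χ_{M2} = (x + 1)^2, χ_{M3} = (x + 2)^2.

{M1, M3}: invariant factors (x + 2)^2.

{M2}: invariant factors (x + 1)^2.

Matrices are similar if and only if their invariant-factor lists agree; the partition into similarity classes is {M1, M3}, {M2}.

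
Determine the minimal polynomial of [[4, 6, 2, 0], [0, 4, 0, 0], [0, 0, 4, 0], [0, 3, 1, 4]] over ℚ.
The characteristic polynomial factors as (x - 4)^4. The minimal polynomial is ∏(x - λ)^{k_λ} where k_λ is the size of the largest Jordan block at λ.

For λ = 4: rank(A - 4I) = 1, and the largest Jordan block has size 2 (the smallest k with rank((A - 4I)^k) = rank((A - 4I)^(k+1))).

So m_A(x) = (x - 4)^2.

m_A(x) = (x - 4)^2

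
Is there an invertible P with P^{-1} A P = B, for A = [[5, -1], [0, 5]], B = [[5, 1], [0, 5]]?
Two matrices over a field are similar if and only if they have the same invariant factors.

Both A and B have characteristic polynomial (x - 5)^2 and minimal polynomial (x - 5)^2. Computing further, both have invariant factors (x - 5)^2. Hence A and B are similar.

Yes.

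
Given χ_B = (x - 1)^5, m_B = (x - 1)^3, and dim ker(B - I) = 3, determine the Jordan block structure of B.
Jordan blocks: (1, 3), (1, 1), (1, 1)

λ = 1: algebraic multiplicity 5 (exponent in χ_B), largest block size 3 (exponent in m_B), 3 blocks (geometric multiplicity). These force block sizes [3, 1, 1].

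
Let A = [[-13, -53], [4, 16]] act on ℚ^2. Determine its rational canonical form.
The invariant factors of A (the non-unit diagonal entries of the Smith normal form of xI - A over ℚ[x]) are x^2 - 3x + 4, each dividing the next. The characteristic polynomial is their product, x^2 - 3x + 4.

The rational canonical form is the block-diagonal matrix of companion matrices C(f_i):
R = [[0, -4], [1, 3]].

Note the characteristic polynomial does not split into linear factors over ℚ, so A has no Jordan form over ℚ; the rational canonical form exists over any field.

R = [[0, -4], [1, 3]]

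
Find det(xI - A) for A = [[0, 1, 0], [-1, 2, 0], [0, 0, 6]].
χ_A(x) = (x - 6)(x - 1)^2

xI - A = [[x, -1, 0], [1, x - 2, 0], [0, 0, x - 6]].

Expanding det(xI - A) along the first row:
det(xI - A) = + (x)·det([[x - 2, 0], [0, x - 6]]) - (-1)·det([[1, 0], [0, x - 6]]) + (0)·det([[1, x - 2], [0, 0]]).

Evaluating gives χ_A(x) = x^3 - 8x^2 + 13x - 6 = (x - 6)(x - 1)^2.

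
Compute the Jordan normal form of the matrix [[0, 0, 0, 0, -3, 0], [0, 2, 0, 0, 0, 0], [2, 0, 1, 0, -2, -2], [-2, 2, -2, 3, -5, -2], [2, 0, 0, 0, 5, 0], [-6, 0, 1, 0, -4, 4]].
The characteristic polynomial is det(xI - A) = (x - 3)^3(x - 2)^3, so the eigenvalues are 2 (algebraic multiplicity 3), 3 (algebraic multiplicity 3).

For λ = 2: rank(A - 2I) = 3. The eigenspace has dimension 6 - 3 = 3, so there are 3 Jordan blocks; the rank sequence gives block sizes [1, 1, 1].

For λ = 3: rank(A - 3I) = 4, rank((A - 3I)^2) = 3. The eigenspace has dimension 6 - 4 = 2, so there are 2 Jordan blocks; the rank sequence gives block sizes [2, 1].

Assembling the blocks gives the Jordan form J above.

J = [[2, 0, 0, 0, 0, 0], [0, 2, 0, 0, 0, 0], [0, 0, 2, 0, 0, 0], [0, 0, 0, 3, 1, 0], [0, 0, 0, 0, 3, 0], [0, 0, 0, 0, 0, 3]]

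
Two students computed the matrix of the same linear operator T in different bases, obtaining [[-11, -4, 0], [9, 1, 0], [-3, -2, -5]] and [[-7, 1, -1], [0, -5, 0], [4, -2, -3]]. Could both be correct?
Two matrices over a field are similar if and only if they have the same invariant factors.

Both A and B have characteristic polynomial (x + 5)^3 and minimal polynomial (x + 5)^2. Computing further, both have invariant factors x + 5, (x + 5)^2. Hence A and B are similar.

Yes.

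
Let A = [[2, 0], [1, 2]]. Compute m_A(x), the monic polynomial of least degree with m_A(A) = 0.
m_A(x) = (x - 2)^2

The characteristic polynomial factors as (x - 2)^2. The minimal polynomial is ∏(x - λ)^{k_λ} where k_λ is the size of the largest Jordan block at λ.

For λ = 2: rank(A - 2I) = 1, and the largest Jordan block has size 2 (the smallest k with rank((A - 2I)^k) = rank((A - 2I)^(k+1))).

So m_A(x) = (x - 2)^2.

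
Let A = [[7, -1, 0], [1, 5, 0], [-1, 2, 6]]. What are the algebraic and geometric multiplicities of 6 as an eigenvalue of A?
The characteristic polynomial is (x - 6)^3, so the factor x - 6 appears with exponent 3: the algebraic multiplicity is 3.

rank(A - 6I) = 2, so the eigenspace has dimension 3 - 2 = 1: the geometric multiplicity is 1.

Since 1 < 3, A is not diagonalizable.

algebraic multiplicity 3, geometric multiplicity 1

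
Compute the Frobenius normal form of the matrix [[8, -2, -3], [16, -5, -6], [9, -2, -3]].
R = [[0, 0, -3], [1, 0, 2], [0, 1, 0]]

The invariant factors of A (the non-unit diagonal entries of the Smith normal form of xI - A over ℚ[x]) are x^3 - 2x + 3, each dividing the next. The characteristic polynomial is their product, x^3 - 2x + 3.

The rational canonical form is the block-diagonal matrix of companion matrices C(f_i):
R = [[0, 0, -3], [1, 0, 2], [0, 1, 0]].

Note the characteristic polynomial does not split into linear factors over ℚ, so A has no Jordan form over ℚ; the rational canonical form exists over any field.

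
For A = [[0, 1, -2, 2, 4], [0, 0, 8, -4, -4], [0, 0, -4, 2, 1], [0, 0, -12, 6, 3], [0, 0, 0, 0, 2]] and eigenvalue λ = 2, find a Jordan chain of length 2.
v_1 = [[0, 1, -1, -3, 1]]^T, v_2 = [[1, -2, 1, 3, 0]]^T

We seek v_1 ∈ ker((A - 2I)^2) \ ker(A - 2I), then set v_{i+1} = (A - 2I) v_i.

One such chain is v_1 = [[0, 1, -1, -3, 1]]^T, v_2 = [[1, -2, 1, 3, 0]]^T. Check: (A - 2I) v_2 = [[0, 0, 0, 0, 0]]^T = 0.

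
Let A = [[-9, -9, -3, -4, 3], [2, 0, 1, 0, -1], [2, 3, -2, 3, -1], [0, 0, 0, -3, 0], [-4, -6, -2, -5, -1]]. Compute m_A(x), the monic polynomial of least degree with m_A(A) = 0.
The characteristic polynomial factors as (x + 3)^5. The minimal polynomial is ∏(x - λ)^{k_λ} where k_λ is the size of the largest Jordan block at λ.

For λ = -3: rank(A + 3I) = 2, and the largest Jordan block has size 2 (the smallest k with rank((A + 3I)^k) = rank((A + 3I)^(k+1))).

So m_A(x) = (x + 3)^2.

m_A(x) = (x + 3)^2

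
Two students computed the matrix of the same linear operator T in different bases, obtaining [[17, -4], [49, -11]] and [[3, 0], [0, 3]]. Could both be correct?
No.

Both have characteristic polynomial (x - 3)^2, but the minimal polynomial of A is (x - 3)^2 while the minimal polynomial of B is x - 3. The minimal polynomial is a similarity invariant, so A and B are not similar.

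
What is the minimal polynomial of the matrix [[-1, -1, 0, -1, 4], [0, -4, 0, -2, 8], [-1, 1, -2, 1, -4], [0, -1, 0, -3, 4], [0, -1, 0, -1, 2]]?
m_A(x) = (x + 1)^2(x + 2)

The characteristic polynomial factors as (x + 1)^2(x + 2)^3. The minimal polynomial is ∏(x - λ)^{k_λ} where k_λ is the size of the largest Jordan block at λ.

For λ = -2: rank(A + 2I) = 2, and the largest Jordan block has size 1 (the smallest k with rank((A + 2I)^k) = rank((A + 2I)^(k+1))).
For λ = -1: rank(A + I) = 4, and the largest Jordan block has size 2 (the smallest k with rank((A + I)^k) = rank((A + I)^(k+1))).

So m_A(x) = (x + 1)^2(x + 2).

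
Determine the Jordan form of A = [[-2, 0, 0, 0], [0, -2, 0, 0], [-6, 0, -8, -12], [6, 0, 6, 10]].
J = [[-2, 0, 0, 0], [0, -2, 0, 0], [0, 0, -2, 0], [0, 0, 0, 4]]

The characteristic polynomial is det(xI - A) = (x - 4)(x + 2)^3, so the eigenvalues are -2 (algebraic multiplicity 3), 4 (algebraic multiplicity 1).

For λ = -2: rank(A + 2I) = 1. The eigenspace has dimension 4 - 1 = 3, so there are 3 Jordan blocks; the rank sequence gives block sizes [1, 1, 1].

For λ = 4: algebraic multiplicity 1 gives one 1×1 block.

Assembling the blocks gives the Jordan form J above.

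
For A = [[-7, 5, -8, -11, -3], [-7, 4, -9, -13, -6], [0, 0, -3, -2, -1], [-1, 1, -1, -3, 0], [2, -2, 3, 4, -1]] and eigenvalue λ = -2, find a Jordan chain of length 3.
We seek v_1 ∈ ker((A + 2I)^3) \ ker((A + 2I)^2), then set v_{i+1} = (A + 2I) v_i.

One such chain is v_1 = [[2, 3, 1, 0, -1]]^T, v_2 = [[0, 1, 0, 0, 0]]^T, v_3 = [[5, 6, 0, 1, -2]]^T. Check: (A + 2I) v_3 = [[0, 0, 0, 0, 0]]^T = 0.

v_1 = [[2, 3, 1, 0, -1]]^T, v_2 = [[0, 1, 0, 0, 0]]^T, v_3 = [[5, 6, 0, 1, -2]]^T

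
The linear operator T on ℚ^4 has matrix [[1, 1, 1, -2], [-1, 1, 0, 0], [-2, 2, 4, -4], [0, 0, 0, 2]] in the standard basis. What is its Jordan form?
J = [[2, 1, 0, 0], [0, 2, 1, 0], [0, 0, 2, 0], [0, 0, 0, 2]]

The characteristic polynomial is det(xI - A) = (x - 2)^4, so the eigenvalues are 2 (algebraic multiplicity 4).

For λ = 2: rank(A - 2I) = 2, rank((A - 2I)^2) = 1, rank((A - 2I)^3) = 0. The eigenspace has dimension 4 - 2 = 2, so there are 2 Jordan blocks; the rank sequence gives block sizes [3, 1].

Assembling the blocks gives the Jordan form J above.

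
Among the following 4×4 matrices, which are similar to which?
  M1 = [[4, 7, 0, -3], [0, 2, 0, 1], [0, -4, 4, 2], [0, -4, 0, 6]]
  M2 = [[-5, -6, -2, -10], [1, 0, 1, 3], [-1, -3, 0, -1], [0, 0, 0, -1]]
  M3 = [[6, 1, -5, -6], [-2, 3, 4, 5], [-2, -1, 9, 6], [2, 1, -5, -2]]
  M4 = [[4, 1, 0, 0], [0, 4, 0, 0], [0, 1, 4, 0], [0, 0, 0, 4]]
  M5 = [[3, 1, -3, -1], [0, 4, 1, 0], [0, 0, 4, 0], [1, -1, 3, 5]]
3 classes: {M1, M3, M5}, {M2}, {M4}

Characteristic polynomials: χ_{M1} = (x - 4)^4, χ_{M2} = (x + 1)^3(x + 3), χ_{M3} = (x - 4)^4, χ_{M4} = (x - 4)^4, χ_{M5} = (x - 4)^4.

{M1, M3, M5}: invariant factors x - 4, (x - 4)^3.

{M2}: invariant factors x + 1, (x + 1)^2(x + 3).

{M4}: invariant factors x - 4, x - 4, (x - 4)^2.

Matrices are similar if and only if their invariant-factor lists agree; the partition into similarity classes is {M1, M3, M5}, {M2}, {M4}.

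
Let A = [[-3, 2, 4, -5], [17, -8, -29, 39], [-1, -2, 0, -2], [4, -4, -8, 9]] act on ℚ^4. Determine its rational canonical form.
R = [[0, 0, 0, 4], [1, 0, 0, 8], [0, 1, 0, 3], [0, 0, 1, -2]]

The invariant factors of A (the non-unit diagonal entries of the Smith normal form of xI - A over ℚ[x]) are (x - 2)(x + 1)^2(x + 2), each dividing the next. The characteristic polynomial is their product, (x - 2)(x + 1)^2(x + 2).

The rational canonical form is the block-diagonal matrix of companion matrices C(f_i):
R = [[0, 0, 0, 4], [1, 0, 0, 8], [0, 1, 0, 3], [0, 0, 1, -2]].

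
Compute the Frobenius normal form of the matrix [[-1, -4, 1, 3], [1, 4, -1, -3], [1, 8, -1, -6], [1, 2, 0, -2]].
The invariant factors of A (the non-unit diagonal entries of the Smith normal form of xI - A over ℚ[x]) are x(x^3 + 3x + 5), each dividing the next. The characteristic polynomial is their product, x(x^3 + 3x + 5).

The rational canonical form is the block-diagonal matrix of companion matrices C(f_i):
R = [[0, 0, 0, 0], [1, 0, 0, -5], [0, 1, 0, -3], [0, 0, 1, 0]].

Note the characteristic polynomial does not split into linear factors over ℚ, so A has no Jordan form over ℚ; the rational canonical form exists over any field.

R = [[0, 0, 0, 0], [1, 0, 0, -5], [0, 1, 0, -3], [0, 0, 1, 0]]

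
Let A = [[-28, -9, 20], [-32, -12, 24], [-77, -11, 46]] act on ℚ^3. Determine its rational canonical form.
The invariant factors of A (the non-unit diagonal entries of the Smith normal form of xI - A over ℚ[x]) are (x - 2)^3, each dividing the next. The characteristic polynomial is their product, (x - 2)^3.

The rational canonical form is the block-diagonal matrix of companion matrices C(f_i):
R = [[0, 0, 8], [1, 0, -12], [0, 1, 6]].

R = [[0, 0, 8], [1, 0, -12], [0, 1, 6]]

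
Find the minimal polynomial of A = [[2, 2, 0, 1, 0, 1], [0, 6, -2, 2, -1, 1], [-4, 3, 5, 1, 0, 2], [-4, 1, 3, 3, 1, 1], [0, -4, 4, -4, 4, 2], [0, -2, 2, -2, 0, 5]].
m_A(x) = (x - 5)(x - 4)^3

The characteristic polynomial factors as (x - 5)(x - 4)^5. The minimal polynomial is ∏(x - λ)^{k_λ} where k_λ is the size of the largest Jordan block at λ.

For λ = 4: rank(A - 4I) = 4, and the largest Jordan block has size 3 (the smallest k with rank((A - 4I)^k) = rank((A - 4I)^(k+1))).
For λ = 5: rank(A - 5I) = 5, and the largest Jordan block has size 1 (the smallest k with rank((A - 5I)^k) = rank((A - 5I)^(k+1))).

So m_A(x) = (x - 5)(x - 4)^3.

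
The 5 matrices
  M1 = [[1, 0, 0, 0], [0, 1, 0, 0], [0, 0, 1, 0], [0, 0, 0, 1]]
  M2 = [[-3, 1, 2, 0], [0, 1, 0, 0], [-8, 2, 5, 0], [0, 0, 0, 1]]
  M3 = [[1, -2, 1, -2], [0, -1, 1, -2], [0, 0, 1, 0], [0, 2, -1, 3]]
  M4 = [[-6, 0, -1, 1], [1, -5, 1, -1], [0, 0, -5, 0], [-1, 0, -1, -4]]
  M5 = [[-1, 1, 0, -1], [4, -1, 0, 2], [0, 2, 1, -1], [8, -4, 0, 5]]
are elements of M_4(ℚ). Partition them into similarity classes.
4 classes: {M1}, {M2, M3}, {M4}, {M5}

Characteristic polynomials: χ_{M1} = (x - 1)^4, χ_{M2} = (x - 1)^4, χ_{M3} = (x - 1)^4, χ_{M4} = (x + 5)^4, χ_{M5} = (x - 1)^4.

{M1}: invariant factors x - 1, x - 1, x - 1, x - 1.

{M2, M3}: invariant factors x - 1, x - 1, (x - 1)^2.

{M4}: invariant factors x + 5, x + 5, (x + 5)^2.

{M5}: invariant factors (x - 1)^2, (x - 1)^2.

Matrices are similar if and only if their invariant-factor lists agree; the partition into similarity classes is {M1}, {M2, M3}, {M4}, {M5}.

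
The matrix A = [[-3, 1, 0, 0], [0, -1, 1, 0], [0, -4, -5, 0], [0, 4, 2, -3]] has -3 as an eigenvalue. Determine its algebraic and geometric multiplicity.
algebraic multiplicity 4, geometric multiplicity 2

The characteristic polynomial is (x + 3)^4, so the factor x + 3 appears with exponent 4: the algebraic multiplicity is 4.

rank(A + 3I) = 2, so the eigenspace has dimension 4 - 2 = 2: the geometric multiplicity is 2.

Since 2 < 4, A is not diagonalizable.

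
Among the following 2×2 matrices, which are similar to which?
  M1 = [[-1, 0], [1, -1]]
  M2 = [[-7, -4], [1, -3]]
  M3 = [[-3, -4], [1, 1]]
Characteristic polynomials: χ_{M1} = (x + 1)^2, χ_{M2} = (x + 5)^2, χ_{M3} = (x + 1)^2.

{M1, M3}: invariant factors (x + 1)^2.

{M2}: invariant factors (x + 5)^2.

Matrices are similar if and only if their invariant-factor lists agree; the partition into similarity classes is {M1, M3}, {M2}.

2 classes: {M1, M3}, {M2}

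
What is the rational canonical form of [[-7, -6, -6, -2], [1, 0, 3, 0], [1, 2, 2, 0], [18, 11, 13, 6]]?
The invariant factors of A (the non-unit diagonal entries of the Smith normal form of xI - A over ℚ[x]) are (x - 1)(x^3 - 2x - 2), each dividing the next. The characteristic polynomial is their product, (x - 1)(x^3 - 2x - 2).

The rational canonical form is the block-diagonal matrix of companion matrices C(f_i):
R = [[0, 0, 0, -2], [1, 0, 0, 0], [0, 1, 0, 2], [0, 0, 1, 1]].

Note the characteristic polynomial does not split into linear factors over ℚ, so A has no Jordan form over ℚ; the rational canonical form exists over any field.

R = [[0, 0, 0, -2], [1, 0, 0, 0], [0, 1, 0, 2], [0, 0, 1, 1]]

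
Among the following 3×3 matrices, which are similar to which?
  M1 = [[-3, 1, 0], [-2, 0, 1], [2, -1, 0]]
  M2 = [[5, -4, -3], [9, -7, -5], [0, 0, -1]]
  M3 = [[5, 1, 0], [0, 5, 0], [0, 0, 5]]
2 classes: {M1, M2}, {M3}

Characteristic polynomials: χ_{M1} = (x + 1)^3, χ_{M2} = (x + 1)^3, χ_{M3} = (x - 5)^3.

{M1, M2}: invariant factors (x + 1)^3.

{M3}: invariant factors x - 5, (x - 5)^2.

Matrices are similar if and only if their invariant-factor lists agree; the partition into similarity classes is {M1, M2}, {M3}.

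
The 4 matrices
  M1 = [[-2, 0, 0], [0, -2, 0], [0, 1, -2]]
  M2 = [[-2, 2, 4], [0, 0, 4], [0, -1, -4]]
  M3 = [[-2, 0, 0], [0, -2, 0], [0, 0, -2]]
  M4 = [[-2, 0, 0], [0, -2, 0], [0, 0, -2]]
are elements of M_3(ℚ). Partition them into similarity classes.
Characteristic polynomials: χ_{M1} = (x + 2)^3, χ_{M2} = (x + 2)^3, χ_{M3} = (x + 2)^3, χ_{M4} = (x + 2)^3.

{M1, M2}: invariant factors x + 2, (x + 2)^2.

{M3, M4}: invariant factors x + 2, x + 2, x + 2.

Matrices are similar if and only if their invariant-factor lists agree; the partition into similarity classes is {M1, M2}, {M3, M4}.

2 classes: {M1, M2}, {M3, M4}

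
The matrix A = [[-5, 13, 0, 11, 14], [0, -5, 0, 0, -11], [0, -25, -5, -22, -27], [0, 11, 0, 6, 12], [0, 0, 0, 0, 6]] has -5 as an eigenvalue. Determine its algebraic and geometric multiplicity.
algebraic multiplicity 3, geometric multiplicity 2

The characteristic polynomial is (x - 6)^2(x + 5)^3, so the factor x + 5 appears with exponent 3: the algebraic multiplicity is 3.

rank(A + 5I) = 3, so the eigenspace has dimension 5 - 3 = 2: the geometric multiplicity is 2.

Since 2 < 3, A is not diagonalizable.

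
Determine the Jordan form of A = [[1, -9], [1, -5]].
The characteristic polynomial is det(xI - A) = (x + 2)^2, so the eigenvalues are -2 (algebraic multiplicity 2).

For λ = -2: rank(A + 2I) = 1, rank((A + 2I)^2) = 0. The eigenspace has dimension 2 - 1 = 1, so there is 1 Jordan block; the rank sequence gives block sizes [2].

Assembling the blocks gives the Jordan form J above.

J = [[-2, 1], [0, -2]]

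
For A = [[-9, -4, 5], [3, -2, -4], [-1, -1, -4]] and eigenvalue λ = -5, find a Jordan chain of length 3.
v_1 = [[3, -1, 1]]^T, v_2 = [[-3, 2, -1]]^T, v_3 = [[-1, 1, 0]]^T

We seek v_1 ∈ ker((A + 5I)^3) \ ker((A + 5I)^2), then set v_{i+1} = (A + 5I) v_i.

One such chain is v_1 = [[3, -1, 1]]^T, v_2 = [[-3, 2, -1]]^T, v_3 = [[-1, 1, 0]]^T. Check: (A + 5I) v_3 = [[0, 0, 0]]^T = 0.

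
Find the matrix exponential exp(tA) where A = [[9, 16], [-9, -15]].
A has Jordan form J = [[-3, 1], [0, -3]] with A = PJP^{-1}, so e^{tA} = P e^{tJ} P^{-1}.

For a Jordan block J_k(λ), e^{tJ_k(λ)} = e^{λt} · (I + tN + t^2 N^2/2! + ... + t^{k-1} N^{k-1}/(k-1)!) where N is the nilpotent superdiagonal part.

Assembling the blocks and conjugating back gives the entries of e^{tA} as shown above.

e^{tA} = [[(12*t + 1)*e^{-3*t}, 16*t*e^{-3*t}], [-9*t*e^{-3*t}, (1 - 12*t)*e^{-3*t}]]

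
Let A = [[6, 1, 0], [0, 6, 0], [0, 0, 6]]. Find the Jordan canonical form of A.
The characteristic polynomial is det(xI - A) = (x - 6)^3, so the eigenvalues are 6 (algebraic multiplicity 3).

For λ = 6: rank(A - 6I) = 1, rank((A - 6I)^2) = 0. The eigenspace has dimension 3 - 1 = 2, so there are 2 Jordan blocks; the rank sequence gives block sizes [2, 1].

Assembling the blocks gives the Jordan form J above.

J = [[6, 1, 0], [0, 6, 0], [0, 0, 6]]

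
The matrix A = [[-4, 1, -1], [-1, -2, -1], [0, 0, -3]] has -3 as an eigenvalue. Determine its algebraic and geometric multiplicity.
algebraic multiplicity 3, geometric multiplicity 2

The characteristic polynomial is (x + 3)^3, so the factor x + 3 appears with exponent 3: the algebraic multiplicity is 3.

rank(A + 3I) = 1, so the eigenspace has dimension 3 - 1 = 2: the geometric multiplicity is 2.

Since 2 < 3, A is not diagonalizable.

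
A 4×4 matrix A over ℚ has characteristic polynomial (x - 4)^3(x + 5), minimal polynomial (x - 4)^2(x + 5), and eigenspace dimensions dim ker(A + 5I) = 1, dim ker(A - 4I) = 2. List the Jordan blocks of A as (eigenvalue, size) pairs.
λ = -5: algebraic multiplicity 1 (exponent in χ_A), largest block size 1 (exponent in m_A), 1 block (geometric multiplicity). This forces block sizes [1].
λ = 4: algebraic multiplicity 3 (exponent in χ_A), largest block size 2 (exponent in m_A), 2 blocks (geometric multiplicity). These force block sizes [2, 1].

Jordan blocks: (-5, 1), (4, 2), (4, 1)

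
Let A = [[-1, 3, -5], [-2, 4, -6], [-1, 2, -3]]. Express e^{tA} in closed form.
e^{tA} = [[1 - t, t*(6 - t)/2, t*(t - 5)], [-2*t, -t^2 + 4*t + 1, 2*t*(t - 3)], [-t, t*(4 - t)/2, t^2 - 3*t + 1]]

A has Jordan form J = [[0, 1, 0], [0, 0, 1], [0, 0, 0]] with A = PJP^{-1}, so e^{tA} = P e^{tJ} P^{-1}.

For a Jordan block J_k(λ), e^{tJ_k(λ)} = e^{λt} · (I + tN + t^2 N^2/2! + ... + t^{k-1} N^{k-1}/(k-1)!) where N is the nilpotent superdiagonal part.

Assembling the blocks and conjugating back gives the entries of e^{tA} as shown above.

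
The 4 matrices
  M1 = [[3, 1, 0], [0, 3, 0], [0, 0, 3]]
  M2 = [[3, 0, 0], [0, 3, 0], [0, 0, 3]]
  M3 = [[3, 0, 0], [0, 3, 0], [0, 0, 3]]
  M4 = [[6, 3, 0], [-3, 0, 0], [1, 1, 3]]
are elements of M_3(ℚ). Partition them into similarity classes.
2 classes: {M1, M4}, {M2, M3}

Characteristic polynomials: χ_{M1} = (x - 3)^3, χ_{M2} = (x - 3)^3, χ_{M3} = (x - 3)^3, χ_{M4} = (x - 3)^3.

{M1, M4}: invariant factors x - 3, (x - 3)^2.

{M2, M3}: invariant factors x - 3, x - 3, x - 3.

Matrices are similar if and only if their invariant-factor lists agree; the partition into similarity classes is {M1, M4}, {M2, M3}.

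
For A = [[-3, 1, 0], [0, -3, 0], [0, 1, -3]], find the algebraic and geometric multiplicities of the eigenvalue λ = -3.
The characteristic polynomial is (x + 3)^3, so the factor x + 3 appears with exponent 3: the algebraic multiplicity is 3.

rank(A + 3I) = 1, so the eigenspace has dimension 3 - 1 = 2: the geometric multiplicity is 2.

Since 2 < 3, A is not diagonalizable.

algebraic multiplicity 3, geometric multiplicity 2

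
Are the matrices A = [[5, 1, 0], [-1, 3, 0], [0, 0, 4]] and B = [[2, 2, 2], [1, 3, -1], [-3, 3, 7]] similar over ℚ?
Two matrices over a field are similar if and only if they have the same invariant factors.

Both A and B have characteristic polynomial (x - 4)^3 and minimal polynomial (x - 4)^2. Computing further, both have invariant factors x - 4, (x - 4)^2. Hence A and B are similar.

Yes.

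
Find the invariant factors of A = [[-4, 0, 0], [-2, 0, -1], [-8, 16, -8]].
The Jordan structure of A has elementary divisors (x + 4)^2, (x + 4). Arranging the block sizes at each eigenvalue in decreasing order and taking row products gives the invariant factors.

Invariant factors (smallest first, each dividing the next): x + 4, (x + 4)^2.

Check: the last factor (x + 4)^2 is the minimal polynomial, and the product (x + 4)^3 is the characteristic polynomial.

x + 4, (x + 4)^2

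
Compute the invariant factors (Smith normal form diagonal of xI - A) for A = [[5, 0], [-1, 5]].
The Jordan structure of A has elementary divisors (x - 5)^2. Arranging the block sizes at each eigenvalue in decreasing order and taking row products gives the invariant factors.

Invariant factors (smallest first, each dividing the next): (x - 5)^2.

Check: the last factor (x - 5)^2 is the minimal polynomial, and the product (x - 5)^2 is the characteristic polynomial.

(x - 5)^2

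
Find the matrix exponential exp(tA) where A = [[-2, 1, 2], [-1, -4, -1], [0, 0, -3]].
A has Jordan form J = [[-3, 1, 0], [0, -3, 1], [0, 0, -3]] with A = PJP^{-1}, so e^{tA} = P e^{tJ} P^{-1}.

For a Jordan block J_k(λ), e^{tJ_k(λ)} = e^{λt} · (I + tN + t^2 N^2/2! + ... + t^{k-1} N^{k-1}/(k-1)!) where N is the nilpotent superdiagonal part.

Assembling the blocks and conjugating back gives the entries of e^{tA} as shown above.

e^{tA} = [[(t + 1)*e^{-3*t}, t*e^{-3*t}, t*(t + 4)*e^{-3*t}/2], [-t*e^{-3*t}, (1 - t)*e^{-3*t}, t*(-t - 2)*e^{-3*t}/2], [0, 0, e^{-3*t}]]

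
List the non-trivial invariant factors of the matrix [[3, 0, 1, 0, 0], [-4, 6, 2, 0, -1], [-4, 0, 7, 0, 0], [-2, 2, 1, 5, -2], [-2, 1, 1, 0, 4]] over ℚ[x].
x - 5, x - 5, (x - 5)^3

The Jordan structure of A has elementary divisors (x - 5)^3, (x - 5), (x - 5). Arranging the block sizes at each eigenvalue in decreasing order and taking row products gives the invariant factors.

Invariant factors (smallest first, each dividing the next): x - 5, x - 5, (x - 5)^3.

Check: the last factor (x - 5)^3 is the minimal polynomial, and the product (x - 5)^5 is the characteristic polynomial.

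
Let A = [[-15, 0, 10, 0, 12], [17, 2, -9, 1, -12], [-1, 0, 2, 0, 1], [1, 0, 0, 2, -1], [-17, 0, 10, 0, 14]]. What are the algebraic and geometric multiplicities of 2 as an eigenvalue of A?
algebraic multiplicity 4, geometric multiplicity 2

The characteristic polynomial is (x - 2)^4(x + 3), so the factor x - 2 appears with exponent 4: the algebraic multiplicity is 4.

rank(A - 2I) = 3, so the eigenspace has dimension 5 - 3 = 2: the geometric multiplicity is 2.

Since 2 < 4, A is not diagonalizable.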